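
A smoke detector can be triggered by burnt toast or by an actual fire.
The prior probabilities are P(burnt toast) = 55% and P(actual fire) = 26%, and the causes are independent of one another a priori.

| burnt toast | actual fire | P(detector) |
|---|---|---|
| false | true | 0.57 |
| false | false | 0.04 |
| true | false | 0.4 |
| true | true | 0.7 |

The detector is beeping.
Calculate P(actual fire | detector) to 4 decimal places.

P(actual fire | detector) ≈ 0.4864

Enumerate the 4 (burnt toast, actual fire) configurations and weight by the priors:
  P(detector) = 0.04·0.45·0.74 + 0.57·0.45·0.26 + 0.4·0.55·0.74 + 0.7·0.55·0.26
        = 0.013320 + 0.066690 + 0.162800 + 0.100100 = 0.342910
Configurations with actual fire contribute 0.166790, so
  P(actual fire | detector) = 0.166790 / 0.342910 ≈ 0.4864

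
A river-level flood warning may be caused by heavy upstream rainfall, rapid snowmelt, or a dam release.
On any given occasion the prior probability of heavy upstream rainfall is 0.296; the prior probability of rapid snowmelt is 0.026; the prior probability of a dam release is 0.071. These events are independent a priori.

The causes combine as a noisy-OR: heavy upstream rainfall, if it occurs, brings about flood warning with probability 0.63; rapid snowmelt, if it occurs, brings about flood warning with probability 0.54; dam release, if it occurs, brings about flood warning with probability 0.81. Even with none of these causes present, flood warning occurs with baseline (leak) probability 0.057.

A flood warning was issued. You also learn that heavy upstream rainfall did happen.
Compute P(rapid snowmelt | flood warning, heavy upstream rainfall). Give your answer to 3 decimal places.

P(rapid snowmelt | flood warning, heavy upstream rainfall) ≈ 0.033

Under noisy-OR, P(flood warning | causes) = 1 − (1−0.057)·∏(1−qᵢ) over the active causes.
Sum P(flood warning|·) weighted by the priors over the 4 (rapid snowmelt, dam release) configurations:
  P(flood warning | heavy upstream rainfall) = 0.65109*0.974*0.929 + 0.933707*0.974*0.071 + 0.839501*0.026*0.929 + 0.969505*0.026*0.071
        = 0.589136 + 0.064570 + 0.020277 + 0.001790 = 0.675773
Configurations with rapid snowmelt contribute 0.022067, so
  P(rapid snowmelt | flood warning, heavy upstream rainfall) = 0.022067 / 0.675773 ≈ 0.033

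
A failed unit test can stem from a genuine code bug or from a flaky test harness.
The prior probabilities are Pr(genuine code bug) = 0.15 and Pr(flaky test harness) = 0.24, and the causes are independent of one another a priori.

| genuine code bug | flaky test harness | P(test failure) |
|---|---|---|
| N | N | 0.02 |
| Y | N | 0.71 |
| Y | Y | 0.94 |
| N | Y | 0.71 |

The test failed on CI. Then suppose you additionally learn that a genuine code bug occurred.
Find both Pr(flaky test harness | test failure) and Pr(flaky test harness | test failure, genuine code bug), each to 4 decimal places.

P(test failure) = 0.02*0.85*0.76 + 0.71*0.85*0.24 + 0.71*0.15*0.76 + 0.94*0.15*0.24 = 0.012920 + 0.144840 + 0.080940 + 0.033840 = 0.272540
Of this, 0.178680 comes from 0.144840 + 0.033840 (the flaky test harness=true cases).
P(flaky test harness | test failure) = 0.178680 / 0.272540 ≈ 0.6556

Now condition on the additional information:
By total probability over both values of flaky test harness:
  P(test failure | genuine code bug) = 0.71·0.76 + 0.94·0.24
        = 0.539600 + 0.225600 = 0.765200
The terms with flaky test harness present sum to 0.225600, so
  P(flaky test harness | test failure, genuine code bug) = 0.225600 / 0.765200 ≈ 0.2948
This is intercausal reasoning (explaining away): once genuine code bug accounts for the test failure, flaky test harness becomes less likely.

Pr(flaky test harness | test failure) ≈ 0.6556; Pr(flaky test harness | test failure, genuine code bug) ≈ 0.2948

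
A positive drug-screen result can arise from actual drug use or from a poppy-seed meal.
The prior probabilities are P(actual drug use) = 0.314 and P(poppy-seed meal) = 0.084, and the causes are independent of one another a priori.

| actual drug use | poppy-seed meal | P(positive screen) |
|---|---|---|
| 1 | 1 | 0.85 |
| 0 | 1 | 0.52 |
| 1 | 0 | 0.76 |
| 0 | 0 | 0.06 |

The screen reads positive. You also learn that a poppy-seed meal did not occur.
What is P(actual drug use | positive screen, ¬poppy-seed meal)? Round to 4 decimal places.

P(actual drug use | positive screen, ¬poppy-seed meal) ≈ 0.8529

P(positive screen | ¬poppy-seed meal) = 0.06*0.686 + 0.76*0.314 = 0.041160 + 0.238640 = 0.279800
The actual drug use-present share is 0.76*0.314 = 0.238640.
Hence the posterior is 0.238640/0.279800 ≈ 0.8529.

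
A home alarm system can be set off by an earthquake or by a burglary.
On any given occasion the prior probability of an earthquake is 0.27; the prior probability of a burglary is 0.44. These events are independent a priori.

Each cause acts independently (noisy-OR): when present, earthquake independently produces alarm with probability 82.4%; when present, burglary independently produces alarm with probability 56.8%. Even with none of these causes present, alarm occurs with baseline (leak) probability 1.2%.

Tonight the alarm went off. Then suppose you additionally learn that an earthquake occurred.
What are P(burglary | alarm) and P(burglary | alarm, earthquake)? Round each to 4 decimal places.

P(burglary | alarm) ≈ 0.6937; P(burglary | alarm, earthquake) ≈ 0.4680

Under noisy-OR, P(alarm | causes) = 1 − (1−0.012)·∏(1−qᵢ) over the active causes.
Enumerate the 4 (earthquake, burglary) configurations and weight by the priors:
  P(alarm) = 0.012×0.73×0.56 + 0.573184×0.73×0.44 + 0.826112×0.27×0.56 + 0.92488×0.27×0.44
        = 0.004906 + 0.184107 + 0.124908 + 0.109876 = 0.423797
The terms with burglary present sum to 0.293983, so
  P(burglary | alarm) = 0.293983 / 0.423797 ≈ 0.6937

Now also conditioning on earthquake=true:
P(alarm | earthquake) = 0.826112·0.56 + 0.92488·0.44 = 0.462623 + 0.406947 = 0.869570
Of this, 0.406947 comes from 0.92488·0.44 (the burglary=true cases).
Hence the posterior is 0.406947/0.869570 ≈ 0.4680.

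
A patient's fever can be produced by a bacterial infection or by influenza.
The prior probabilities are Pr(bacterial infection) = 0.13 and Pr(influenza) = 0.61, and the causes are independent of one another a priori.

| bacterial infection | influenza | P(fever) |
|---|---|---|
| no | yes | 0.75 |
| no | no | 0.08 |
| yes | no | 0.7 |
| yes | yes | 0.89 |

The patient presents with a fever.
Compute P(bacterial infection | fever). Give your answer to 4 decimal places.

P(bacterial infection | fever) ≈ 0.1997

By total probability over the 4 (bacterial infection, influenza) configurations:
  P(fever) = 0.08·0.87·0.39 + 0.75·0.87·0.61 + 0.7·0.13·0.39 + 0.89·0.13·0.61
        = 0.027144 + 0.398025 + 0.035490 + 0.070577 = 0.531236
The terms with bacterial infection present sum to 0.106067, so
  P(bacterial infection | fever) = 0.106067 / 0.531236 ≈ 0.1997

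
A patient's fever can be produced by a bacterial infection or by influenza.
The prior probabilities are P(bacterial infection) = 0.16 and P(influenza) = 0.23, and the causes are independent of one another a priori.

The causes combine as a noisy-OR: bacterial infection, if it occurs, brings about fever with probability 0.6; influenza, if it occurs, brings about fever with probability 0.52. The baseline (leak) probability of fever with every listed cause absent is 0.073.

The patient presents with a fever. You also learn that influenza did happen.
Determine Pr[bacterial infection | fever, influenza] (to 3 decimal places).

Under noisy-OR, P(fever | causes) = 1 − (1−0.073)·∏(1−qᵢ) over the active causes.
For the numerator, keep only bacterial infection=true terms: 0.822016·0.16 = 0.131523
Normalizer over all consistent configurations: 0.55504·0.84 + 0.822016·0.16 = 0.597757
Posterior = 0.131523 / 0.597757 ≈ 0.220

Pr[bacterial infection | fever, influenza] ≈ 0.220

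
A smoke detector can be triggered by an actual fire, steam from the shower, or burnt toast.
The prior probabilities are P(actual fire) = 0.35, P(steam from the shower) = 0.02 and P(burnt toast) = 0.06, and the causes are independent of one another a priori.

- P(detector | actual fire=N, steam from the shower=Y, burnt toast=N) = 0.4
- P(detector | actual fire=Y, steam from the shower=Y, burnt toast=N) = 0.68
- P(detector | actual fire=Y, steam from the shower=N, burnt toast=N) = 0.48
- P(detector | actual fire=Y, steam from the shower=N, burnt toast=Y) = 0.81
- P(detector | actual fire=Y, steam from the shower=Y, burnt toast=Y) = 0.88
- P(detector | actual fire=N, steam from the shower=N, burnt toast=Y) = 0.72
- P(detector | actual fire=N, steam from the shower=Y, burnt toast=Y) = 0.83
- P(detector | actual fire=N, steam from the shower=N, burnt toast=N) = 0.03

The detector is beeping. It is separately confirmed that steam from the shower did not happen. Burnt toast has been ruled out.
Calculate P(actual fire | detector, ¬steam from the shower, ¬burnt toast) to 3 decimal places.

P(detector | ¬steam from the shower, ¬burnt toast) = 0.03*0.65 + 0.48*0.35 = 0.019500 + 0.168000 = 0.187500
The actual fire-present share is 0.48*0.35 = 0.168000.
So P(actual fire | detector, ¬steam from the shower, ¬burnt toast) = 0.168000/0.187500 ≈ 0.896.

P(actual fire | detector, ¬steam from the shower, ¬burnt toast) ≈ 0.896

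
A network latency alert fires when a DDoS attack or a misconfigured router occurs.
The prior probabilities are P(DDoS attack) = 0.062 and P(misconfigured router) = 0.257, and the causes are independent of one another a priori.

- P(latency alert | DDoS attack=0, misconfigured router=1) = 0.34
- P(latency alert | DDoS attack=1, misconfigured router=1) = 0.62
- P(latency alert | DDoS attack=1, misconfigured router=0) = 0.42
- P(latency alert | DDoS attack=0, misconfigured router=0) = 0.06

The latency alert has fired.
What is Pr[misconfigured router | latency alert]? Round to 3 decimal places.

Pr[misconfigured router | latency alert] ≈ 0.600

Sum P(latency alert|·) weighted by the priors over the 4 (DDoS attack, misconfigured router) configurations:
  P(latency alert) = 0.06*0.938*0.743 + 0.34*0.938*0.257 + 0.42*0.062*0.743 + 0.62*0.062*0.257
        = 0.041816 + 0.081962 + 0.019348 + 0.009879 = 0.153005
Configurations with misconfigured router contribute 0.091841, so
  P(misconfigured router | latency alert) = 0.091841 / 0.153005 ≈ 0.600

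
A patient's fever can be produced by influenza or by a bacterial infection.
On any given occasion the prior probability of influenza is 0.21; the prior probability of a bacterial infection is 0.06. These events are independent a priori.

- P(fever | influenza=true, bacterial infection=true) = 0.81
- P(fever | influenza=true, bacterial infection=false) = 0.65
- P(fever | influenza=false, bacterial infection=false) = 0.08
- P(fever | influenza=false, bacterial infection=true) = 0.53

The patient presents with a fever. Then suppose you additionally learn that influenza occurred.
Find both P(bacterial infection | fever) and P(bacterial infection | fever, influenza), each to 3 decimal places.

P(bacterial infection | fever) ≈ 0.158; P(bacterial infection | fever, influenza) ≈ 0.074

P(fever) = 0.08·0.79·0.94 + 0.53·0.79·0.06 + 0.65·0.21·0.94 + 0.81·0.21·0.06 = 0.059408 + 0.025122 + 0.128310 + 0.010206 = 0.223046
The bacterial infection-present share is 0.025122 + 0.010206 = 0.035328.
Hence the posterior is 0.035328/0.223046 ≈ 0.158.

With the extra evidence:
By total probability over both values of bacterial infection:
  P(fever | influenza) = 0.65×0.94 + 0.81×0.06
        = 0.611000 + 0.048600 = 0.659600
Keeping only the bacterial infection-present terms gives 0.048600, so
  P(bacterial infection | fever, influenza) = 0.048600 / 0.659600 ≈ 0.074
— influenza explains away the evidence for bacterial infection.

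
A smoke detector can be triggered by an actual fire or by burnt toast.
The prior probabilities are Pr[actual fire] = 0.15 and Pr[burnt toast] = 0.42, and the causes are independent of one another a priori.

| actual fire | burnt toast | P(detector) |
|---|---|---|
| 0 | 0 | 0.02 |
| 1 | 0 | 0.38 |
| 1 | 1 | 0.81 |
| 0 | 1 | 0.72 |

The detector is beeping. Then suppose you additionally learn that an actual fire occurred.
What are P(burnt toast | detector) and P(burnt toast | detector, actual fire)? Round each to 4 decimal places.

Weight on burnt toast=true, given the evidence: 0.257040 + 0.051030 = 0.308070
Denominator P(detector): 0.02×0.85×0.58 + 0.72×0.85×0.42 + 0.38×0.15×0.58 + 0.81×0.15×0.42 = 0.350990
P(burnt toast | detector) = 0.308070/0.350990 ≈ 0.8777

Now also conditioning on actual fire=true:
Sum P(detector|·) weighted by the priors over both values of burnt toast:
  P(detector | actual fire) = 0.38·0.58 + 0.81·0.42
        = 0.220400 + 0.340200 = 0.560600
Configurations with burnt toast contribute 0.340200, so
  P(burnt toast | detector, actual fire) = 0.340200 / 0.560600 ≈ 0.6068

P(burnt toast | detector) ≈ 0.8777; P(burnt toast | detector, actual fire) ≈ 0.6068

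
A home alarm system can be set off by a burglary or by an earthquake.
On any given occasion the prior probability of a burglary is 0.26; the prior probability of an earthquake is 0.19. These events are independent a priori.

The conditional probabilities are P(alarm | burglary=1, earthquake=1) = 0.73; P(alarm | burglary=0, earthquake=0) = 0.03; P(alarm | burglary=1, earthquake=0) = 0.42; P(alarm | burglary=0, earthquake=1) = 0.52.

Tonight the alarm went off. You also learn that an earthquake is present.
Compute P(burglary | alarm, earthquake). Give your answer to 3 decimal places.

Enumerate both values of burglary and weight by the priors:
  P(alarm | earthquake) = 0.52*0.74 + 0.73*0.26
        = 0.384800 + 0.189800 = 0.574600
Keeping only the burglary-present terms gives 0.189800, so
  P(burglary | alarm, earthquake) = 0.189800 / 0.574600 ≈ 0.330

P(burglary | alarm, earthquake) ≈ 0.330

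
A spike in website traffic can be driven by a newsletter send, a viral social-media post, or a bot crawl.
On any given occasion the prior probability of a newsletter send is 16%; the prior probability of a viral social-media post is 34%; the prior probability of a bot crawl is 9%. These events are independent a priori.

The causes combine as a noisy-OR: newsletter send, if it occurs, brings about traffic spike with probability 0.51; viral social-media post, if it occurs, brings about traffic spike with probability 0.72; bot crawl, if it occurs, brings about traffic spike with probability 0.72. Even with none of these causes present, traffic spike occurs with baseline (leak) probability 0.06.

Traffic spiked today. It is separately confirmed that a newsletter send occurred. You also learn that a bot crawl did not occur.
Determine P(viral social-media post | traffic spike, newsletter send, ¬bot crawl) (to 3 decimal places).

P(viral social-media post | traffic spike, newsletter send, ¬bot crawl) ≈ 0.454

Under noisy-OR, P(traffic spike | causes) = 1 − (1−0.06)·∏(1−qᵢ) over the active causes.
Enumerate both values of viral social-media post and weight by the priors:
  P(traffic spike | newsletter send, ¬bot crawl) = 0.5394*0.66 + 0.871032*0.34
        = 0.356004 + 0.296151 = 0.652155
Configurations with viral social-media post contribute 0.296151, so
  P(viral social-media post | traffic spike, newsletter send, ¬bot crawl) = 0.296151 / 0.652155 ≈ 0.454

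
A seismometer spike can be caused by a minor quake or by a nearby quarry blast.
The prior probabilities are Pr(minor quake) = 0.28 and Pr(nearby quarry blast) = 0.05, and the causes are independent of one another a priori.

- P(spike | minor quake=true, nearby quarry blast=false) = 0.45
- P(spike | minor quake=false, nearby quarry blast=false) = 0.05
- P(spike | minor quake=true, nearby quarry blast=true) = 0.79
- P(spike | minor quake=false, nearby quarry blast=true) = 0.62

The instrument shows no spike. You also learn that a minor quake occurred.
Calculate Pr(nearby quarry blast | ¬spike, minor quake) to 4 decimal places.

Pr(nearby quarry blast | ¬spike, minor quake) ≈ 0.0197

Numerator (weight on configurations with nearby quarry blast): 0.21·0.05 = 0.010500
Denominator P(¬spike | minor quake): 0.55·0.95 + 0.21·0.05 = 0.533000
Posterior = 0.010500 / 0.533000 ≈ 0.0197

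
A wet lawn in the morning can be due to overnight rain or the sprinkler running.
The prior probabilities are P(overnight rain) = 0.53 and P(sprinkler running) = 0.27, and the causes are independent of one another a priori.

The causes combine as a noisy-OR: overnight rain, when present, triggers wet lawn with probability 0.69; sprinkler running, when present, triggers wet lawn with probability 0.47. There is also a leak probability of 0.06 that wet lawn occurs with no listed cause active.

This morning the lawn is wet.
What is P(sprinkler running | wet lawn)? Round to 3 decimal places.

P(sprinkler running | wet lawn) ≈ 0.385

Under noisy-OR, P(wet lawn | causes) = 1 − (1−0.06)·∏(1−qᵢ) over the active causes.
Weight on sprinkler running=true, given the evidence: 0.063678 + 0.120999 = 0.184677
Normalizer over all consistent configurations: 0.06*0.47*0.73 + 0.5018*0.47*0.27 + 0.7086*0.53*0.73 + 0.845558*0.53*0.27 = 0.479420
Posterior = 0.184677 / 0.479420 ≈ 0.385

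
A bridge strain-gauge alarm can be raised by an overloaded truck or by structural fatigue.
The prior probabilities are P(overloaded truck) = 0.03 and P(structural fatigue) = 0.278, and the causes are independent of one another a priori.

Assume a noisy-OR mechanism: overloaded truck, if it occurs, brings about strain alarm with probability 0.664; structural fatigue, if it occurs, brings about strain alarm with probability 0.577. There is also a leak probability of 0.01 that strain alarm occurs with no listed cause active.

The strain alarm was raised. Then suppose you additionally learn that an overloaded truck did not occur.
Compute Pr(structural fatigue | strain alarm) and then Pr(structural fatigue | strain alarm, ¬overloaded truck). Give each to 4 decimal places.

Pr(structural fatigue | strain alarm) ≈ 0.8842; Pr(structural fatigue | strain alarm, ¬overloaded truck) ≈ 0.9572

Under noisy-OR, P(strain alarm | causes) = 1 − (1−0.01)·∏(1−qᵢ) over the active causes.
Weight on structural fatigue=true, given the evidence: 0.156734 + 0.007167 = 0.163901
The normalizing constant is 0.01×0.97×0.722 + 0.58123×0.97×0.278 + 0.66736×0.03×0.722 + 0.859293×0.03×0.278 = 0.185359
P(structural fatigue | strain alarm) = 0.163901/0.185359 ≈ 0.8842

With the extra evidence:
P(strain alarm | ¬overloaded truck) = 0.01·0.722 + 0.58123·0.278 = 0.007220 + 0.161582 = 0.168802
Restricting to configurations with structural fatigue present: 0.58123·0.278 = 0.161582.
Hence the posterior is 0.161582/0.168802 ≈ 0.9572.
With overloaded truck excluded, structural fatigue must carry more of the explanatory weight for the strain alarm.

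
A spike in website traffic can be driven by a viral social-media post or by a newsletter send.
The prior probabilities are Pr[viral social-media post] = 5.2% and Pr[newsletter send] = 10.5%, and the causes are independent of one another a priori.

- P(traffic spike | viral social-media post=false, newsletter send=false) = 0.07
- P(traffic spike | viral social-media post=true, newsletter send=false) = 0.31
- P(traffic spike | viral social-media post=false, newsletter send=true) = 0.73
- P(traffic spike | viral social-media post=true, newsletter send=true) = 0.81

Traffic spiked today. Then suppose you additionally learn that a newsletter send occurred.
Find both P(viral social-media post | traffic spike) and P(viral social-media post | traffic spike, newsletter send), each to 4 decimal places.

P(traffic spike) = 0.07*0.948*0.895 + 0.73*0.948*0.105 + 0.31*0.052*0.895 + 0.81*0.052*0.105 = 0.059392 + 0.072664 + 0.014427 + 0.004423 = 0.150906
The viral social-media post-present share is 0.014427 + 0.004423 = 0.018850.
P(viral social-media post | traffic spike) = 0.018850 / 0.150906 ≈ 0.1249

Now condition on the additional information:
P(traffic spike | newsletter send) = 0.73×0.948 + 0.81×0.052 = 0.692040 + 0.042120 = 0.734160
Of this, 0.042120 comes from 0.81×0.052 (the viral social-media post=true cases).
Hence the posterior is 0.042120/0.734160 ≈ 0.0574.
This is intercausal reasoning (explaining away): once newsletter send accounts for the traffic spike, viral social-media post becomes less likely.

P(viral social-media post | traffic spike) ≈ 0.1249; P(viral social-media post | traffic spike, newsletter send) ≈ 0.0574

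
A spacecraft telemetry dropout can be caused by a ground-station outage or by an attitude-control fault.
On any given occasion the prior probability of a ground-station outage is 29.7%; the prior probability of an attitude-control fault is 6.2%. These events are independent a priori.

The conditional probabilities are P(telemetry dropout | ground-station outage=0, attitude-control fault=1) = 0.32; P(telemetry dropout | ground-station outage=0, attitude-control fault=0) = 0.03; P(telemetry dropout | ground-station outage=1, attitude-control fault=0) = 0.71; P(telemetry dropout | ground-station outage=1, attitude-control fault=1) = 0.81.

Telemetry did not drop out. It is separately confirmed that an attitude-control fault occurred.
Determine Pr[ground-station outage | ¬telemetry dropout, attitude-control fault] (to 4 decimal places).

Pr[ground-station outage | ¬telemetry dropout, attitude-control fault] ≈ 0.1056

P(¬telemetry dropout | attitude-control fault) = 0.68*0.703 + 0.19*0.297 = 0.478040 + 0.056430 = 0.534470
The ground-station outage-present share is 0.19*0.297 = 0.056430.
Hence the posterior is 0.056430/0.534470 ≈ 0.1056.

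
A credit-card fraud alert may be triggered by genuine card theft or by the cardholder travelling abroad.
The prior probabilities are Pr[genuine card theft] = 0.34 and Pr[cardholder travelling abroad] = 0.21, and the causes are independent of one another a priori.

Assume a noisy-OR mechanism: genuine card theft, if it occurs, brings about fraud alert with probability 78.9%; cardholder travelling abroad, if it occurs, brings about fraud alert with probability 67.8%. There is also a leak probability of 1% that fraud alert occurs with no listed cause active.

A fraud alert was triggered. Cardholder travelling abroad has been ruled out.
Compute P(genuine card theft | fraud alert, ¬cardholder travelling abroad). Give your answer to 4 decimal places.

P(genuine card theft | fraud alert, ¬cardholder travelling abroad) ≈ 0.9761

Under noisy-OR, P(fraud alert | causes) = 1 − (1−0.01)·∏(1−qᵢ) over the active causes.
By total probability over both values of genuine card theft:
  P(fraud alert | ¬cardholder travelling abroad) = 0.01×0.66 + 0.79111×0.34
        = 0.006600 + 0.268977 = 0.275577
Keeping only the genuine card theft-present terms gives 0.268977, so
  P(genuine card theft | fraud alert, ¬cardholder travelling abroad) = 0.268977 / 0.275577 ≈ 0.9761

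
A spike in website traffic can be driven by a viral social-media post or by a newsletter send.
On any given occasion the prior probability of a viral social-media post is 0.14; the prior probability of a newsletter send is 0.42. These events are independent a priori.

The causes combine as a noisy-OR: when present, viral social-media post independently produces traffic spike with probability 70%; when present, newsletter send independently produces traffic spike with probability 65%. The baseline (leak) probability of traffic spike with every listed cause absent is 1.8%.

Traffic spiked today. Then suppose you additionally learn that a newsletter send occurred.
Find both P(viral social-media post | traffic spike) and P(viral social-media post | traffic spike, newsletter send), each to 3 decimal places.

P(viral social-media post | traffic spike) ≈ 0.309; P(viral social-media post | traffic spike, newsletter send) ≈ 0.182

Under noisy-OR, P(traffic spike | causes) = 1 − (1−0.018)·∏(1−qᵢ) over the active causes.
P(traffic spike) = 0.018·0.86·0.58 + 0.6563·0.86·0.42 + 0.7054·0.14·0.58 + 0.89689·0.14·0.42 = 0.008978 + 0.237056 + 0.057278 + 0.052737 = 0.356049
The viral social-media post-present share is 0.057278 + 0.052737 = 0.110015.
Hence the posterior is 0.110015/0.356049 ≈ 0.309.

With the extra evidence:
Weight on viral social-media post=true, given the evidence: 0.89689*0.14 = 0.125565
The normalizing constant is 0.6563*0.86 + 0.89689*0.14 = 0.689983
Posterior = 0.125565 / 0.689983 ≈ 0.182
Conditioning on newsletter send lowers the posterior on viral social-media post: the classic explaining-away effect in a common-effect structure.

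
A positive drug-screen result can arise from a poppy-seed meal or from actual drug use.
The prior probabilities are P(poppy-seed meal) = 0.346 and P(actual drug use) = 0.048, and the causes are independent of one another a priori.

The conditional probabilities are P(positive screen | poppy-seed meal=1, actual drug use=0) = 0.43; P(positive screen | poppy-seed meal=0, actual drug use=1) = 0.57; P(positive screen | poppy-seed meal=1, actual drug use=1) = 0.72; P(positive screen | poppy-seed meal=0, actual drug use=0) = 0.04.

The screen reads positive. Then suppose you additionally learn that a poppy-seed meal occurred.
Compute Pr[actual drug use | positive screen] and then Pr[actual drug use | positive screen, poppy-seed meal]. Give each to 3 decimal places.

By total probability over the 4 (poppy-seed meal, actual drug use) configurations:
  P(positive screen) = 0.04*0.654*0.952 + 0.57*0.654*0.048 + 0.43*0.346*0.952 + 0.72*0.346*0.048
        = 0.024904 + 0.017893 + 0.141639 + 0.011958 = 0.196394
The terms with actual drug use present sum to 0.029851, so
  P(actual drug use | positive screen) = 0.029851 / 0.196394 ≈ 0.152

Now condition on the additional information:
Enumerate both values of actual drug use and weight by the priors:
  P(positive screen | poppy-seed meal) = 0.43*0.952 + 0.72*0.048
        = 0.409360 + 0.034560 = 0.443920
Keeping only the actual drug use-present terms gives 0.034560, so
  P(actual drug use | positive screen, poppy-seed meal) = 0.034560 / 0.443920 ≈ 0.078

Pr[actual drug use | positive screen] ≈ 0.152; Pr[actual drug use | positive screen, poppy-seed meal] ≈ 0.078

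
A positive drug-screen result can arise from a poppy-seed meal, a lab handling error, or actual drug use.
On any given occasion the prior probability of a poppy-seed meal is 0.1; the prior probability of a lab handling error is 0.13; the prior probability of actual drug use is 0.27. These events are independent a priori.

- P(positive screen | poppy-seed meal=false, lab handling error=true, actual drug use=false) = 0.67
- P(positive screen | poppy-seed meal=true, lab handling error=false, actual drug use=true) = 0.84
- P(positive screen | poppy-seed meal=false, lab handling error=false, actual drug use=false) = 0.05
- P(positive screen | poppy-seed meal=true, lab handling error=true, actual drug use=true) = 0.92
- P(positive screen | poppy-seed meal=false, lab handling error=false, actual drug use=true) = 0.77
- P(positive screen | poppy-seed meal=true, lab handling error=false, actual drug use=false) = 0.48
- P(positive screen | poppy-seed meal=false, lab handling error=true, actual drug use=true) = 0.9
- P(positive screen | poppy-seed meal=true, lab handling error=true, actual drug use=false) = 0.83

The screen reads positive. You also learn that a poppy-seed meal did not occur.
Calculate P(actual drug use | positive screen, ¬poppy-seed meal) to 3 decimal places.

P(actual drug use | positive screen, ¬poppy-seed meal) ≈ 0.690

Weight on actual drug use=true, given the evidence: 0.180873 + 0.031590 = 0.212463
Normalizer over all consistent configurations: 0.05×0.87×0.73 + 0.77×0.87×0.27 + 0.67×0.13×0.73 + 0.9×0.13×0.27 = 0.307801
Posterior = 0.212463 / 0.307801 ≈ 0.690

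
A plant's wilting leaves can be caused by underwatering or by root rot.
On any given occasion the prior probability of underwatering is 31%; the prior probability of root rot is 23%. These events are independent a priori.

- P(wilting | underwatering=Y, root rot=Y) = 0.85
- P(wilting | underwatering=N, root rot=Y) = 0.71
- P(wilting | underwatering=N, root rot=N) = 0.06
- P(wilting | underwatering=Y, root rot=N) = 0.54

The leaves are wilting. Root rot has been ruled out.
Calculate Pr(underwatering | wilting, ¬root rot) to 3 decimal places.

Weight on underwatering=true, given the evidence: 0.54·0.31 = 0.167400
Normalizer over all consistent configurations: 0.06·0.69 + 0.54·0.31 = 0.208800
P(underwatering | wilting, ¬root rot) = 0.167400/0.208800 ≈ 0.802

Pr(underwatering | wilting, ¬root rot) ≈ 0.802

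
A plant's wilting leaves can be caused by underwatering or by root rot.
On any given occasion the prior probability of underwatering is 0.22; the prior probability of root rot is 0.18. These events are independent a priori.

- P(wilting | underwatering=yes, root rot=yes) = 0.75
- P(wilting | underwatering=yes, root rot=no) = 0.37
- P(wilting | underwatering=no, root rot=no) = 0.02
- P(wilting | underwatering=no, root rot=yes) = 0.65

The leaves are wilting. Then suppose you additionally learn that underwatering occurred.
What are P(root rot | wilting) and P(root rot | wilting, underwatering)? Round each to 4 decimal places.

P(wilting) = 0.02×0.78×0.82 + 0.65×0.78×0.18 + 0.37×0.22×0.82 + 0.75×0.22×0.18 = 0.012792 + 0.091260 + 0.066748 + 0.029700 = 0.200500
The root rot-present share is 0.091260 + 0.029700 = 0.120960.
P(root rot | wilting) = 0.120960 / 0.200500 ≈ 0.6033

Now also conditioning on underwatering=true:
Weight on root rot=true, given the evidence: 0.75*0.18 = 0.135000
The normalizing constant is 0.37*0.82 + 0.75*0.18 = 0.438400
Posterior = 0.135000 / 0.438400 ≈ 0.3079
— underwatering explains away the evidence for root rot.

P(root rot | wilting) ≈ 0.6033; P(root rot | wilting, underwatering) ≈ 0.3079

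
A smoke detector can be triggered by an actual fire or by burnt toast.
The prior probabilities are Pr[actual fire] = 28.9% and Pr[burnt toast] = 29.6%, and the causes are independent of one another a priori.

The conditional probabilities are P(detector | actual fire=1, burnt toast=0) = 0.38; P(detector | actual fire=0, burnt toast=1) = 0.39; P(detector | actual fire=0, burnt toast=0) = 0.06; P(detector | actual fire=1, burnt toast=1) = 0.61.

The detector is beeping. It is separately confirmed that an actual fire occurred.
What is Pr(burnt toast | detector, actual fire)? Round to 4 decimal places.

By total probability over both values of burnt toast:
  P(detector | actual fire) = 0.38·0.704 + 0.61·0.296
        = 0.267520 + 0.180560 = 0.448080
Keeping only the burnt toast-present terms gives 0.180560, so
  P(burnt toast | detector, actual fire) = 0.180560 / 0.448080 ≈ 0.4030

Pr(burnt toast | detector, actual fire) ≈ 0.4030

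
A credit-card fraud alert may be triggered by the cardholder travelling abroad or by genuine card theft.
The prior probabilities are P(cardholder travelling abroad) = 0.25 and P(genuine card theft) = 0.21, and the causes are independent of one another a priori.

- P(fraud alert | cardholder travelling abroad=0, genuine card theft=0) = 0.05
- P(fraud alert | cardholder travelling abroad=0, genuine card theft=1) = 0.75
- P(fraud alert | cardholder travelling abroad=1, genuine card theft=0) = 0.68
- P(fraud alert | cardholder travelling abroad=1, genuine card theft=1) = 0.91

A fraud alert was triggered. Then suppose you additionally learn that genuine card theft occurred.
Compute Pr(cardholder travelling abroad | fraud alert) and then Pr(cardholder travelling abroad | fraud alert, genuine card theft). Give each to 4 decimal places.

Numerator (weight on configurations with cardholder travelling abroad): 0.134300 + 0.047775 = 0.182075
Denominator P(fraud alert): 0.05*0.75*0.79 + 0.75*0.75*0.21 + 0.68*0.25*0.79 + 0.91*0.25*0.21 = 0.329825
P(cardholder travelling abroad | fraud alert) = 0.182075/0.329825 ≈ 0.5520

With the extra evidence:
P(fraud alert | genuine card theft) = 0.75*0.75 + 0.91*0.25 = 0.562500 + 0.227500 = 0.790000
The cardholder travelling abroad-present share is 0.91*0.25 = 0.227500.
P(cardholder travelling abroad | fraud alert, genuine card theft) = 0.227500 / 0.790000 ≈ 0.2880
The drop from 0.5520 to 0.2880 is the explaining-away (discounting) effect.

Pr(cardholder travelling abroad | fraud alert) ≈ 0.5520; Pr(cardholder travelling abroad | fraud alert, genuine card theft) ≈ 0.2880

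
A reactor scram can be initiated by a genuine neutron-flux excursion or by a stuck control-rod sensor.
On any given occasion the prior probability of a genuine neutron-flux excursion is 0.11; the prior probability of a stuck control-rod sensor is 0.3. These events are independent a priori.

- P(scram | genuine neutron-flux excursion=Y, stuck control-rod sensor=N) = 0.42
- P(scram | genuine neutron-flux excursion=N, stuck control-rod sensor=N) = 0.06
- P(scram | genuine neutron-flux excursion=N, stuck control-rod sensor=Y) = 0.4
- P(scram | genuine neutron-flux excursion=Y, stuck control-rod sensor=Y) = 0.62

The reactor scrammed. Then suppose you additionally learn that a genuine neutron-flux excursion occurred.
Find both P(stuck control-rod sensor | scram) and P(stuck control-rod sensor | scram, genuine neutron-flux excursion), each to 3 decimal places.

Weight on stuck control-rod sensor=true, given the evidence: 0.106800 + 0.020460 = 0.127260
Denominator P(scram): 0.06*0.89*0.7 + 0.4*0.89*0.3 + 0.42*0.11*0.7 + 0.62*0.11*0.3 = 0.196980
Posterior = 0.127260 / 0.196980 ≈ 0.646

Now also conditioning on genuine neutron-flux excursion=true:
By total probability over both values of stuck control-rod sensor:
  P(scram | genuine neutron-flux excursion) = 0.42×0.7 + 0.62×0.3
        = 0.294000 + 0.186000 = 0.480000
Configurations with stuck control-rod sensor contribute 0.186000, so
  P(stuck control-rod sensor | scram, genuine neutron-flux excursion) = 0.186000 / 0.480000 ≈ 0.388
— genuine neutron-flux excursion explains away the evidence for stuck control-rod sensor.

P(stuck control-rod sensor | scram) ≈ 0.646; P(stuck control-rod sensor | scram, genuine neutron-flux excursion) ≈ 0.388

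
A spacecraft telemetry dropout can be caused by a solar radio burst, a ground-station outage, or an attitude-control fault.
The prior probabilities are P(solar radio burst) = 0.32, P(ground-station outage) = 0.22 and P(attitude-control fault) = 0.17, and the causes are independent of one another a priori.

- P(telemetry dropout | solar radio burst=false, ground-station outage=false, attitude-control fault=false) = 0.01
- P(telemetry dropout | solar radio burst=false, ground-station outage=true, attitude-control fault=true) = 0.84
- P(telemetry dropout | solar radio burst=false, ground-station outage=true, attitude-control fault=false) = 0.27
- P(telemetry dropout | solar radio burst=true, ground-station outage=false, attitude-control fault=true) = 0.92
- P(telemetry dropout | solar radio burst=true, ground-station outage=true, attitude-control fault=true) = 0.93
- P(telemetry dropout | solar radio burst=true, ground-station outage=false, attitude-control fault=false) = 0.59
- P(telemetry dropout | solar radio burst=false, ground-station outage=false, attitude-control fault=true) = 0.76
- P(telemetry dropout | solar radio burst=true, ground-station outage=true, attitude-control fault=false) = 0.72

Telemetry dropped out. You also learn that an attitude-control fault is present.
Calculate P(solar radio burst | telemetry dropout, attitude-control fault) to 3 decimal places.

P(telemetry dropout | attitude-control fault) = 0.76*0.68*0.78 + 0.84*0.68*0.22 + 0.92*0.32*0.78 + 0.93*0.32*0.22 = 0.403104 + 0.125664 + 0.229632 + 0.065472 = 0.823872
Of this, 0.295104 comes from 0.229632 + 0.065472 (the solar radio burst=true cases).
Hence the posterior is 0.295104/0.823872 ≈ 0.358.

P(solar radio burst | telemetry dropout, attitude-control fault) ≈ 0.358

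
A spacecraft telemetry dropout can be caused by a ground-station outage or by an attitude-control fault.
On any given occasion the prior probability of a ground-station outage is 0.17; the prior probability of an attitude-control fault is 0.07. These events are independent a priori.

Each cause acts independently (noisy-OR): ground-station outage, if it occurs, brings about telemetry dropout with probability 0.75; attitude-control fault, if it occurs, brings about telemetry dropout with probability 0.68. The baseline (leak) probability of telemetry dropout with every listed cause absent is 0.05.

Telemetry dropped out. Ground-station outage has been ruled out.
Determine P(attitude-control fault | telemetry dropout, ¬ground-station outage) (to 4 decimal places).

P(attitude-control fault | telemetry dropout, ¬ground-station outage) ≈ 0.5117

Under noisy-OR, P(telemetry dropout | causes) = 1 − (1−0.05)·∏(1−qᵢ) over the active causes.
P(telemetry dropout | ¬ground-station outage) = 0.05×0.93 + 0.696×0.07 = 0.046500 + 0.048720 = 0.095220
Restricting to configurations with attitude-control fault present: 0.696×0.07 = 0.048720.
P(attitude-control fault | telemetry dropout, ¬ground-station outage) = 0.048720 / 0.095220 ≈ 0.5117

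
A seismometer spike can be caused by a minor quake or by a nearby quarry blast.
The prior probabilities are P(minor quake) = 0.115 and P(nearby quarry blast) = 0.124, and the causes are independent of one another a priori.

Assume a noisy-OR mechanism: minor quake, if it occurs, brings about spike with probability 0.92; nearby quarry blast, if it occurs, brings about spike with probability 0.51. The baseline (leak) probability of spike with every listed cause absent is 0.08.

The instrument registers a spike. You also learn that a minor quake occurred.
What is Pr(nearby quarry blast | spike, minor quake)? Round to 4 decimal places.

Pr(nearby quarry blast | spike, minor quake) ≈ 0.1284

Under noisy-OR, P(spike | causes) = 1 − (1−0.08)·∏(1−qᵢ) over the active causes.
For the numerator, keep only nearby quarry blast=true terms: 0.963936×0.124 = 0.119528
The normalizing constant is 0.9264×0.876 + 0.963936×0.124 = 0.931054
Posterior = 0.119528 / 0.931054 ≈ 0.1284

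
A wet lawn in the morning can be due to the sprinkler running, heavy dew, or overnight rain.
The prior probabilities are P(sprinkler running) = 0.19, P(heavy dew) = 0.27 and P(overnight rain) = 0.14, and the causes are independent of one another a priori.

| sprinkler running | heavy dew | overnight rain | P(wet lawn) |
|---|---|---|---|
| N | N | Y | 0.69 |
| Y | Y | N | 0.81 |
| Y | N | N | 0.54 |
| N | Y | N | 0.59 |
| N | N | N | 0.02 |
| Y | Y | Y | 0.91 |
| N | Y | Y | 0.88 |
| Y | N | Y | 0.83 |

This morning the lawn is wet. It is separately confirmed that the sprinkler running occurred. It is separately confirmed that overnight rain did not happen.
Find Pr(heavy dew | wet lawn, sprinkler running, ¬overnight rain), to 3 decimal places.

P(wet lawn | sprinkler running, ¬overnight rain) = 0.54*0.73 + 0.81*0.27 = 0.394200 + 0.218700 = 0.612900
The heavy dew-present share is 0.81*0.27 = 0.218700.
P(heavy dew | wet lawn, sprinkler running, ¬overnight rain) = 0.218700 / 0.612900 ≈ 0.357

Pr(heavy dew | wet lawn, sprinkler running, ¬overnight rain) ≈ 0.357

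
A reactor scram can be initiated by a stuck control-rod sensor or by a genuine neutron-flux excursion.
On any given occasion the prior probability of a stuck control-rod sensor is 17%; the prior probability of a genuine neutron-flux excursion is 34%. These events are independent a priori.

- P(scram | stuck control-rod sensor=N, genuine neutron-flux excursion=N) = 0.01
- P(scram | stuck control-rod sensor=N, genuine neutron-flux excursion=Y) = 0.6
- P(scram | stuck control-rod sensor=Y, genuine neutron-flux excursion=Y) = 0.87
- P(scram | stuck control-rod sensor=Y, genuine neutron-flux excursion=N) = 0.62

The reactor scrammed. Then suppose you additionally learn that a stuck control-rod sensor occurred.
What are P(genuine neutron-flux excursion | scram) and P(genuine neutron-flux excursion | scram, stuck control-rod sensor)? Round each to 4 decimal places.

P(genuine neutron-flux excursion | scram) ≈ 0.7453; P(genuine neutron-flux excursion | scram, stuck control-rod sensor) ≈ 0.4196

Weight on genuine neutron-flux excursion=true, given the evidence: 0.169320 + 0.050286 = 0.219606
The normalizing constant is 0.01×0.83×0.66 + 0.6×0.83×0.34 + 0.62×0.17×0.66 + 0.87×0.17×0.34 = 0.294648
Posterior = 0.219606 / 0.294648 ≈ 0.7453

With the extra evidence:
Enumerate both values of genuine neutron-flux excursion and weight by the priors:
  P(scram | stuck control-rod sensor) = 0.62·0.66 + 0.87·0.34
        = 0.409200 + 0.295800 = 0.705000
The terms with genuine neutron-flux excursion present sum to 0.295800, so
  P(genuine neutron-flux excursion | scram, stuck control-rod sensor) = 0.295800 / 0.705000 ≈ 0.4196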